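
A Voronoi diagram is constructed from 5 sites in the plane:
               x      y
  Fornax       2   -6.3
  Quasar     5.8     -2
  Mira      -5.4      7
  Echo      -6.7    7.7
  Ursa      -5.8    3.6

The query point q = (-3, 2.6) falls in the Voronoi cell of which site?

Ursa

Since √ is increasing, it suffices to compare squared distances:
d²(q, Fornax) = (-3−2)² + (2.6−(-6.3))² = 25 + 79.21 = 104.21
d²(q, Quasar) = (-3−5.8)² + (2.6−(-2))² = 77.44 + 21.16 = 98.6
d²(q, Mira) = (-3−(-5.4))² + (2.6−7)² = 5.76 + 19.36 = 25.12
d²(q, Echo) = (-3−(-6.7))² + (2.6−7.7)² = 13.69 + 26.01 = 39.7
d²(q, Ursa) = (-3−(-5.8))² + (2.6−3.6)² = 7.84 + 1 = 8.84
Ursa is nearest.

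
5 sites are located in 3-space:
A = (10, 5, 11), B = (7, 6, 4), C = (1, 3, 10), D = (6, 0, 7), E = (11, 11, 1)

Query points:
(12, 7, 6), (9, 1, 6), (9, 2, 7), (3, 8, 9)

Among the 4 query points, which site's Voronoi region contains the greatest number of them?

D

(12, 7, 6) — d² to each: A:33, B:30, C:153, D:86, E:42 → nearest is B
(9, 1, 6) — d² to each: A:42, B:33, C:84, D:11, E:129 → nearest is D
(9, 2, 7) — d² to each: A:26, B:29, C:74, D:13, E:121 → nearest is D
(3, 8, 9) — d² to each: A:62, B:45, C:30, D:77, E:137 → nearest is C
Tally — B:1, C:1, D:2. D captures the most (2).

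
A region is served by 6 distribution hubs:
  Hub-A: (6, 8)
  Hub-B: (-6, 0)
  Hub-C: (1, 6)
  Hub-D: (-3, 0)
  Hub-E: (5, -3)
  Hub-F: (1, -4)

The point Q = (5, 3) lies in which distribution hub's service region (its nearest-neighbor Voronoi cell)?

Squared Euclidean distances:
d²(Q, Hub-A) = (5−6)² + (3−8)² = 1 + 25 = 26
d²(Q, Hub-B) = (5−(-6))² + (3−0)² = 121 + 9 = 130
d²(Q, Hub-C) = (5−1)² + (3−6)² = 16 + 9 = 25
d²(Q, Hub-D) = (5−(-3))² + (3−0)² = 64 + 9 = 73
d²(Q, Hub-E) = (5−5)² + (3−(-3))² = 0 + 36 = 36
d²(Q, Hub-F) = (5−1)² + (3−(-4))² = 16 + 49 = 65
Minimum is at Hub-C.

Hub-C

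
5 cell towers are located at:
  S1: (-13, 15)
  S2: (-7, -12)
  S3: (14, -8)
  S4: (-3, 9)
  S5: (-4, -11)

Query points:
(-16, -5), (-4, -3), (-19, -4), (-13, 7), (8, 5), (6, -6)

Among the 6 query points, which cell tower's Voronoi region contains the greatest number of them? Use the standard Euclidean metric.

S2

(-16, -5) — d² to each: S1:409, S2:130, S3:909, S4:365, S5:180 → nearest is S2
(-4, -3) — d² to each: S1:405, S2:90, S3:349, S4:145, S5:64 → nearest is S5
(-19, -4) — d² to each: S1:397, S2:208, S3:1105, S4:425, S5:274 → nearest is S2
(-13, 7) — d² to each: S1:64, S2:397, S3:954, S4:104, S5:405 → nearest is S1
(8, 5) — d² to each: S1:541, S2:514, S3:205, S4:137, S5:400 → nearest is S4
(6, -6) — d² to each: S1:802, S2:205, S3:68, S4:306, S5:125 → nearest is S3
Tally — S1:1, S2:2, S3:1, S4:1, S5:1. S2 captures the most (2).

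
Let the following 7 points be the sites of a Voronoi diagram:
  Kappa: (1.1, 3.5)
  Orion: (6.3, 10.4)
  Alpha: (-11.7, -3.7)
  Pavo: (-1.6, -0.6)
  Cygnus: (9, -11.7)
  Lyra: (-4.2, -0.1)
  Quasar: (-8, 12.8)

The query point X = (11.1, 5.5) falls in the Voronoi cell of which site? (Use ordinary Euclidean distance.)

Orion

Compare squared distances (the ordering matches that of the actual distances):
d²(X, Kappa) = (11.1−1.1)² + (5.5−3.5)² = 100 + 4 = 104
d²(X, Orion) = (11.1−6.3)² + (5.5−10.4)² = 23.04 + 24.01 = 47.05
d²(X, Alpha) = (11.1−(-11.7))² + (5.5−(-3.7))² = 519.84 + 84.64 = 604.48
d²(X, Pavo) = (11.1−(-1.6))² + (5.5−(-0.6))² = 161.29 + 37.21 = 198.5
d²(X, Cygnus) = (11.1−9)² + (5.5−(-11.7))² = 4.41 + 295.84 = 300.25
d²(X, Lyra) = (11.1−(-4.2))² + (5.5−(-0.1))² = 234.09 + 31.36 = 265.45
d²(X, Quasar) = (11.1−(-8))² + (5.5−12.8)² = 364.81 + 53.29 = 418.1
Orion is nearest.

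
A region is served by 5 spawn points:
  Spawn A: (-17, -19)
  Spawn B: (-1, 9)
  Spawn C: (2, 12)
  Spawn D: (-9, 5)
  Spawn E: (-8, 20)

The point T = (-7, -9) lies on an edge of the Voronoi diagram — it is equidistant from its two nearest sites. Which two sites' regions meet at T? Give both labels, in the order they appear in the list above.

Spawn A and Spawn D

Squared distances from T to each site:
d²(T, Spawn A) = (-7−(-17))² + (-9−(-19))² = 100 + 100 = 200
d²(T, Spawn B) = (-7−(-1))² + (-9−9)² = 36 + 324 = 360
d²(T, Spawn C) = (-7−2)² + (-9−12)² = 81 + 441 = 522
d²(T, Spawn D) = (-7−(-9))² + (-9−5)² = 4 + 196 = 200
d²(T, Spawn E) = (-7−(-8))² + (-9−20)² = 1 + 841 = 842
T is equidistant from Spawn A and Spawn D (both at squared distance 200), and every other site is strictly farther — so T lies on the Spawn A–Spawn D Voronoi edge.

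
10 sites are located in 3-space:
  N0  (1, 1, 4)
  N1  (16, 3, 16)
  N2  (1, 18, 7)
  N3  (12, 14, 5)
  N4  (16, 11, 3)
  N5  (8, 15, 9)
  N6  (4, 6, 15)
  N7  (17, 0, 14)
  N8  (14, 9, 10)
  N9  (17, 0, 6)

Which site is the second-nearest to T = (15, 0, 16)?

Since √ is increasing, it suffices to compare squared distances:
|TN0|² = (15−1)² + (0−1)² + (16−4)² = 196 + 1 + 144 = 341
|TN1|² = (15−16)² + (0−3)² + (16−16)² = 1 + 9 + 0 = 10
|TN2|² = (15−1)² + (0−18)² + (16−7)² = 196 + 324 + 81 = 601
|TN3|² = (15−12)² + (0−14)² + (16−5)² = 9 + 196 + 121 = 326
|TN4|² = (15−16)² + (0−11)² + (16−3)² = 1 + 121 + 169 = 291
|TN5|² = (15−8)² + (0−15)² + (16−9)² = 49 + 225 + 49 = 323
|TN6|² = (15−4)² + (0−6)² + (16−15)² = 121 + 36 + 1 = 158
|TN7|² = (15−17)² + (0−0)² + (16−14)² = 4 + 0 + 4 = 8
|TN8|² = (15−14)² + (0−9)² + (16−10)² = 1 + 81 + 36 = 118
|TN9|² = (15−17)² + (0−0)² + (16−6)² = 4 + 0 + 100 = 104
Sorted ascending: N7, N1, N9, … — the second-nearest is N1.

N1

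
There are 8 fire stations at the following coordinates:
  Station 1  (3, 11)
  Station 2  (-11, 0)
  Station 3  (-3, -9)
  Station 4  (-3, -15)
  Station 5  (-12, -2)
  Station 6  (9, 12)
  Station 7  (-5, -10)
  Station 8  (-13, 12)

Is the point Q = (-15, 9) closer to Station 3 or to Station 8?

Station 8

Compare squared distances:
d²(Q, Station 3) = (-15−(-3))² + (9−(-9))² = 144 + 324 = 468
d²(Q, Station 8) = (-15−(-13))² + (9−12)² = 4 + 9 = 13
468 > 13, so Station 8 is closer.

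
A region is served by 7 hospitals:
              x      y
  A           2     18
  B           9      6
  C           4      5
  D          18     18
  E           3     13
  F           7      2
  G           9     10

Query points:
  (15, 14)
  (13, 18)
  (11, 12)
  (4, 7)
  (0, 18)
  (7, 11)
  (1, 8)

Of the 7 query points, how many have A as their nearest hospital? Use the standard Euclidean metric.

1

(15, 14) — d² to each: A:185, B:100, C:202, D:25, E:145, F:208, G:52 → nearest is D
(13, 18) — d² to each: A:121, B:160, C:250, D:25, E:125, F:292, G:80 → nearest is D
(11, 12) — d² to each: A:117, B:40, C:98, D:85, E:65, F:116, G:8 → nearest is G
(4, 7) — d² to each: A:125, B:26, C:4, D:317, E:37, F:34, G:34 → nearest is C
(0, 18) — d² to each: A:4, B:225, C:185, D:324, E:34, F:305, G:145 → nearest is A
(7, 11) — d² to each: A:74, B:29, C:45, D:170, E:20, F:81, G:5 → nearest is G
(1, 8) — d² to each: A:101, B:68, C:18, D:389, E:29, F:72, G:68 → nearest is C
1 of the 7 points has A as nearest.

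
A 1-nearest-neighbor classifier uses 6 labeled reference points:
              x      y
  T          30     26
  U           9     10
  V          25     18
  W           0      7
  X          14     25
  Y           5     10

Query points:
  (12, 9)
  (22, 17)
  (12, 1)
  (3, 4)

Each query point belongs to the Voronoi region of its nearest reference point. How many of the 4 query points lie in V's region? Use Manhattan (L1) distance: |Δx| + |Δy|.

1

(12, 9) — d to each: T:35, U:4, V:22, W:14, X:18, Y:8 → nearest is U
(22, 17) — d to each: T:17, U:20, V:4, W:32, X:16, Y:24 → nearest is V
(12, 1) — d to each: T:43, U:12, V:30, W:18, X:26, Y:16 → nearest is U
(3, 4) — d to each: T:49, U:12, V:36, W:6, X:32, Y:8 → nearest is W
1 of the 4 points has V as nearest.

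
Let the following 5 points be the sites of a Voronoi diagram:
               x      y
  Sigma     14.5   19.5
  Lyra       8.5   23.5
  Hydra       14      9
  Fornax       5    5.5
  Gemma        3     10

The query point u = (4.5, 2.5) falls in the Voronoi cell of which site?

Compare squared distances (the ordering matches that of the actual distances):
d²(u, Sigma) = (4.5−14.5)² + (2.5−19.5)² = 100 + 289 = 389
d²(u, Lyra) = (4.5−8.5)² + (2.5−23.5)² = 16 + 441 = 457
d²(u, Hydra) = (4.5−14)² + (2.5−9)² = 90.25 + 42.25 = 132.5
d²(u, Fornax) = (4.5−5)² + (2.5−5.5)² = 0.25 + 9 = 9.25
d²(u, Gemma) = (4.5−3)² + (2.5−10)² = 2.25 + 56.25 = 58.5
Fornax is nearest.

Fornax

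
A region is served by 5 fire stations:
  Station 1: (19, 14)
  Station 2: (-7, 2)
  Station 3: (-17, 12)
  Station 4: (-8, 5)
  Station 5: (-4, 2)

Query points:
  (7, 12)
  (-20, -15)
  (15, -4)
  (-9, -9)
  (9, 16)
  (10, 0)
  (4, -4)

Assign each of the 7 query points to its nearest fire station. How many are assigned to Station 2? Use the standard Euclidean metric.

2

(7, 12) — d² to each: Station 1:148, Station 2:296, Station 3:576, Station 4:274, Station 5:221 → nearest is Station 1
(-20, -15) — d² to each: Station 1:2362, Station 2:458, Station 3:738, Station 4:544, Station 5:545 → nearest is Station 2
(15, -4) — d² to each: Station 1:340, Station 2:520, Station 3:1280, Station 4:610, Station 5:397 → nearest is Station 1
(-9, -9) — d² to each: Station 1:1313, Station 2:125, Station 3:505, Station 4:197, Station 5:146 → nearest is Station 2
(9, 16) — d² to each: Station 1:104, Station 2:452, Station 3:692, Station 4:410, Station 5:365 → nearest is Station 1
(10, 0) — d² to each: Station 1:277, Station 2:293, Station 3:873, Station 4:349, Station 5:200 → nearest is Station 5
(4, -4) — d² to each: Station 1:549, Station 2:157, Station 3:697, Station 4:225, Station 5:100 → nearest is Station 5
2 of the 7 points have Station 2 as nearest.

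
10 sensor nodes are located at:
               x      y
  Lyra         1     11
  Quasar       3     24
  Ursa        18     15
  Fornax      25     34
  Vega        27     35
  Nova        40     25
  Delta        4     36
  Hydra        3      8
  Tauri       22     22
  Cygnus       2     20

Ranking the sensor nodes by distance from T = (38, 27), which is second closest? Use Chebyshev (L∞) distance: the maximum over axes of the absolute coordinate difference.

Vega

d(T, Lyra) = max(37, 16) = 37
d(T, Quasar) = max(35, 3) = 35
d(T, Ursa) = max(20, 12) = 20
d(T, Fornax) = max(13, 7) = 13
d(T, Vega) = max(11, 8) = 11
d(T, Nova) = max(2, 2) = 2
d(T, Delta) = max(34, 9) = 34
d(T, Hydra) = max(35, 19) = 35
d(T, Tauri) = max(16, 5) = 16
d(T, Cygnus) = max(36, 7) = 36
Sorted ascending: Nova, Vega, Fornax, … — the second-nearest is Vega.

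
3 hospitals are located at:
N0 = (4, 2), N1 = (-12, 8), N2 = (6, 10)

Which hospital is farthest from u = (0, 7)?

Since √ is increasing, it suffices to compare squared distances:
|uN0|² = (0−4)² + (7−2)² = 16 + 25 = 41
|uN1|² = (0−(-12))² + (7−8)² = 144 + 1 = 145
|uN2|² = (0−6)² + (7−10)² = 36 + 9 = 45
The largest is to N1.

N1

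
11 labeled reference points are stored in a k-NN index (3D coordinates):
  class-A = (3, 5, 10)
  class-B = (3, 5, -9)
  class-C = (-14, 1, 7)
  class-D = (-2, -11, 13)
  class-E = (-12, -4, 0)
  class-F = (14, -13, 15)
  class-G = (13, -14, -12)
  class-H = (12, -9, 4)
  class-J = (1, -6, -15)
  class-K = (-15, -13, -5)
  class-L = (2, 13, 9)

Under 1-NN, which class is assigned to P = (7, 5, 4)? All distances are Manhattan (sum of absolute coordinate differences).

class-A

d(P, class-A) = 4 + 0 + 6 = 10
d(P, class-B) = 4 + 0 + 13 = 17
d(P, class-C) = 21 + 4 + 3 = 28
d(P, class-D) = 9 + 16 + 9 = 34
d(P, class-E) = 19 + 9 + 4 = 32
d(P, class-F) = 7 + 18 + 11 = 36
d(P, class-G) = 6 + 19 + 16 = 41
d(P, class-H) = 5 + 14 + 0 = 19
d(P, class-J) = 6 + 11 + 19 = 36
d(P, class-K) = 22 + 18 + 9 = 49
d(P, class-L) = 5 + 8 + 5 = 18
The smallest is to class-A, so P lies in the Voronoi region of class-A.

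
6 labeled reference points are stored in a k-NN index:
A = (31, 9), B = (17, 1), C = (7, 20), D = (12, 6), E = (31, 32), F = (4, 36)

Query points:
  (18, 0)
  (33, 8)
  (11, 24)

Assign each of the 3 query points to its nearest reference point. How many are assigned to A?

(18, 0) — d² to each: A:250, B:2, C:521, D:72, E:1193, F:1492 → nearest is B
(33, 8) — d² to each: A:5, B:305, C:820, D:445, E:580, F:1625 → nearest is A
(11, 24) — d² to each: A:625, B:565, C:32, D:325, E:464, F:193 → nearest is C
1 of the 3 points has A as nearest.

1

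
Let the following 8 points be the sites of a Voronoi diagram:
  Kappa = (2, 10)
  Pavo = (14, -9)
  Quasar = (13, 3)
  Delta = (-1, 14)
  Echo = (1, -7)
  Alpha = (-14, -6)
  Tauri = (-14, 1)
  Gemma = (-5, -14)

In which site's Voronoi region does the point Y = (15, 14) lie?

Quasar

Squared Euclidean distances:
d²(Y, Kappa) = 169 + 16 = 185
d²(Y, Pavo) = 1 + 529 = 530
d²(Y, Quasar) = 4 + 121 = 125
d²(Y, Delta) = 256 + 0 = 256
d²(Y, Echo) = 196 + 441 = 637
d²(Y, Alpha) = 841 + 400 = 1241
d²(Y, Tauri) = 841 + 169 = 1010
d²(Y, Gemma) = 400 + 784 = 1184
Quasar is nearest.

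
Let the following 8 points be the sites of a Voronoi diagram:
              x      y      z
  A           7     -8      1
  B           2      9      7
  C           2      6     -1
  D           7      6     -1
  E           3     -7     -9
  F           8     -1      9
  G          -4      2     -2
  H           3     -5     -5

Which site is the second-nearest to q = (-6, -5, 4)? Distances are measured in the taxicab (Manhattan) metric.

H

d(q,A) = |-6−7| + |-5−(-8)| + |4−1| = 13 + 3 + 3 = 19
d(q,B) = |-6−2| + |-5−9| + |4−7| = 8 + 14 + 3 = 25
d(q,C) = |-6−2| + |-5−6| + |4−(-1)| = 8 + 11 + 5 = 24
d(q,D) = |-6−7| + |-5−6| + |4−(-1)| = 13 + 11 + 5 = 29
d(q,E) = |-6−3| + |-5−(-7)| + |4−(-9)| = 9 + 2 + 13 = 24
d(q,F) = |-6−8| + |-5−(-1)| + |4−9| = 14 + 4 + 5 = 23
d(q,G) = |-6−(-4)| + |-5−2| + |4−(-2)| = 2 + 7 + 6 = 15
d(q,H) = |-6−3| + |-5−(-5)| + |4−(-5)| = 9 + 0 + 9 = 18
Sorted ascending: G, H, A, … — the second-nearest is H.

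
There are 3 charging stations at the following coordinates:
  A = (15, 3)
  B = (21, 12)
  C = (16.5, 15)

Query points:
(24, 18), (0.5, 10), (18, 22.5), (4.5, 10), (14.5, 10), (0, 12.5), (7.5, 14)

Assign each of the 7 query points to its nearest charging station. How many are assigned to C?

4

(24, 18) — d² to each: A:306, B:45, C:65.25 → nearest is B
(0.5, 10) — d² to each: A:259.25, B:424.25, C:281 → nearest is A
(18, 22.5) — d² to each: A:389.25, B:119.25, C:58.5 → nearest is C
(4.5, 10) — d² to each: A:159.25, B:276.25, C:169 → nearest is A
(14.5, 10) — d² to each: A:49.25, B:46.25, C:29 → nearest is C
(0, 12.5) — d² to each: A:315.25, B:441.25, C:278.5 → nearest is C
(7.5, 14) — d² to each: A:177.25, B:186.25, C:82 → nearest is C
4 of the 7 points have C as nearest.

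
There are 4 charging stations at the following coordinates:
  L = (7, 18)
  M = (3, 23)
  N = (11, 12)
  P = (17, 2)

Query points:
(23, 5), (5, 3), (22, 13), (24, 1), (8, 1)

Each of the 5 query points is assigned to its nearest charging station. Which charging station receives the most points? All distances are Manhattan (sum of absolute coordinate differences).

P

(23, 5) — d to each: L:29, M:38, N:19, P:9 → nearest is P
(5, 3) — d to each: L:17, M:22, N:15, P:13 → nearest is P
(22, 13) — d to each: L:20, M:29, N:12, P:16 → nearest is N
(24, 1) — d to each: L:34, M:43, N:24, P:8 → nearest is P
(8, 1) — d to each: L:18, M:27, N:14, P:10 → nearest is P
Tally — N:1, P:4. P captures the most (4).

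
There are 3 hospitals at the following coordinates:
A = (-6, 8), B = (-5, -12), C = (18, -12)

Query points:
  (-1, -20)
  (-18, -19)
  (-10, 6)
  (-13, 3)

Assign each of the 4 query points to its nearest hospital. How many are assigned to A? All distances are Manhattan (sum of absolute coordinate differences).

2

(-1, -20) — d to each: A:33, B:12, C:27 → nearest is B
(-18, -19) — d to each: A:39, B:20, C:43 → nearest is B
(-10, 6) — d to each: A:6, B:23, C:46 → nearest is A
(-13, 3) — d to each: A:12, B:23, C:46 → nearest is A
2 of the 4 points have A as nearest.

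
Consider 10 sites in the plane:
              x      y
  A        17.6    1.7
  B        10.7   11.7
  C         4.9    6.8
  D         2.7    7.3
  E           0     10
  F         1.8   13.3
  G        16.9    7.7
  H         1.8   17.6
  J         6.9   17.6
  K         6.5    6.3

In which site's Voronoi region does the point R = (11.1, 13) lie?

Since √ is increasing, it suffices to compare squared distances:
|RA|² = 42.25 + 127.69 = 169.94
|RB|² = 0.16 + 1.69 = 1.85
|RC|² = 38.44 + 38.44 = 76.88
|RD|² = 70.56 + 32.49 = 103.05
|RE|² = 123.21 + 9 = 132.21
|RF|² = 86.49 + 0.09 = 86.58
|RG|² = 33.64 + 28.09 = 61.73
|RH|² = 86.49 + 21.16 = 107.65
|RJ|² = 17.64 + 21.16 = 38.8
|RK|² = 21.16 + 44.89 = 66.05
The smallest is to B, so R lies in the Voronoi region of B.

B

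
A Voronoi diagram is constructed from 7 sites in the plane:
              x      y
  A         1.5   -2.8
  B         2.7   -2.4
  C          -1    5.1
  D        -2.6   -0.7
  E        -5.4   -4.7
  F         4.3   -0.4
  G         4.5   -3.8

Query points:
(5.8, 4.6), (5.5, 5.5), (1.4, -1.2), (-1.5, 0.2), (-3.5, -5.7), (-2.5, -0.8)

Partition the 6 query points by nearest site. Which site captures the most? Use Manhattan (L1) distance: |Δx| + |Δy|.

D

(5.8, 4.6) — d to each: A:11.7, B:10.1, C:7.3, D:13.7, E:20.5, F:6.5, G:9.7 → nearest is F
(5.5, 5.5) — d to each: A:12.3, B:10.7, C:6.9, D:14.3, E:21.1, F:7.1, G:10.3 → nearest is C
(1.4, -1.2) — d to each: A:1.7, B:2.5, C:8.7, D:4.5, E:10.3, F:3.7, G:5.7 → nearest is A
(-1.5, 0.2) — d to each: A:6, B:6.8, C:5.4, D:2, E:8.8, F:6.4, G:10 → nearest is D
(-3.5, -5.7) — d to each: A:7.9, B:9.5, C:13.3, D:5.9, E:2.9, F:13.1, G:9.9 → nearest is E
(-2.5, -0.8) — d to each: A:6, B:6.8, C:7.4, D:0.2, E:6.8, F:7.2, G:10 → nearest is D
Tally — A:1, C:1, D:2, E:1, F:1. D captures the most (2).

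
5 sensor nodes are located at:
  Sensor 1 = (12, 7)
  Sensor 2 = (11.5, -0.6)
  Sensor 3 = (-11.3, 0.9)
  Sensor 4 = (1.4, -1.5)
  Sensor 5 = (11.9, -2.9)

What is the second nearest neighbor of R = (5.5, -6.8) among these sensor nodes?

Compare squared distances (the ordering matches that of the actual distances):
d²(R, Sensor 1) = (5.5−12)² + (-6.8−7)² = 42.25 + 190.44 = 232.69
d²(R, Sensor 2) = (5.5−11.5)² + (-6.8−(-0.6))² = 36 + 38.44 = 74.44
d²(R, Sensor 3) = (5.5−(-11.3))² + (-6.8−0.9)² = 282.24 + 59.29 = 341.53
d²(R, Sensor 4) = (5.5−1.4)² + (-6.8−(-1.5))² = 16.81 + 28.09 = 44.9
d²(R, Sensor 5) = (5.5−11.9)² + (-6.8−(-2.9))² = 40.96 + 15.21 = 56.17
Sorted ascending: Sensor 4, Sensor 5, Sensor 2, … — the second-nearest is Sensor 5.

Sensor 5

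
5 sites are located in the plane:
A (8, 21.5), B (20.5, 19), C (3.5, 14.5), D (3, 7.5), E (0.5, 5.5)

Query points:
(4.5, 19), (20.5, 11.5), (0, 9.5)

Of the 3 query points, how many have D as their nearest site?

(4.5, 19) — d² to each: A:18.5, B:256, C:21.25, D:134.5, E:198.25 → nearest is A
(20.5, 11.5) — d² to each: A:256.25, B:56.25, C:298, D:322.25, E:436 → nearest is B
(0, 9.5) — d² to each: A:208, B:510.5, C:37.25, D:13, E:16.25 → nearest is D
1 of the 3 points has D as nearest.

1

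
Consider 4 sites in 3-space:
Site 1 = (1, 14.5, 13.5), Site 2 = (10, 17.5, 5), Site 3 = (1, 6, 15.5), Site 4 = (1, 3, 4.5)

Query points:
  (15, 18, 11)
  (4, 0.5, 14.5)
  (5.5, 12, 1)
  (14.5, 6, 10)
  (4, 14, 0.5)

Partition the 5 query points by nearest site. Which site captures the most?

(15, 18, 11) — d² to each: Site 1:214.5, Site 2:61.25, Site 3:360.25, Site 4:463.25 → nearest is Site 2
(4, 0.5, 14.5) — d² to each: Site 1:206, Site 2:415.25, Site 3:40.25, Site 4:115.25 → nearest is Site 3
(5.5, 12, 1) — d² to each: Site 1:182.75, Site 2:66.5, Site 3:266.5, Site 4:113.5 → nearest is Site 2
(14.5, 6, 10) — d² to each: Site 1:266.75, Site 2:177.5, Site 3:212.5, Site 4:221.5 → nearest is Site 2
(4, 14, 0.5) — d² to each: Site 1:178.25, Site 2:68.5, Site 3:298, Site 4:146 → nearest is Site 2
Tally — Site 2:4, Site 3:1. Site 2 captures the most (4).

Site 2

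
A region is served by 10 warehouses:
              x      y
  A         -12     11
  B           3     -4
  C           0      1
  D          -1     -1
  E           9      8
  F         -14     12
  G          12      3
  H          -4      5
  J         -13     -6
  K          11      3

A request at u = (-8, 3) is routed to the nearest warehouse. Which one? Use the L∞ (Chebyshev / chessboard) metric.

H

d(u,A) = max(4, 8) = 8
d(u,B) = max(11, 7) = 11
d(u,C) = max(8, 2) = 8
d(u,D) = max(7, 4) = 7
d(u,E) = max(17, 5) = 17
d(u,F) = max(6, 9) = 9
d(u,G) = max(20, 0) = 20
d(u,H) = max(4, 2) = 4
d(u,J) = max(5, 9) = 9
d(u,K) = max(19, 0) = 19
Minimum is at H.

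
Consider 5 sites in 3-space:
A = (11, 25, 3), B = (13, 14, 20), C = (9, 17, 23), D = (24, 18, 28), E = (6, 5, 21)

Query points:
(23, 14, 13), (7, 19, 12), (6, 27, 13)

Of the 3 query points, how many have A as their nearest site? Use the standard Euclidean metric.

1

(23, 14, 13) — d² to each: A:365, B:149, C:305, D:242, E:434 → nearest is B
(7, 19, 12) — d² to each: A:133, B:125, C:129, D:546, E:278 → nearest is B
(6, 27, 13) — d² to each: A:129, B:267, C:209, D:630, E:548 → nearest is A
1 of the 3 points has A as nearest.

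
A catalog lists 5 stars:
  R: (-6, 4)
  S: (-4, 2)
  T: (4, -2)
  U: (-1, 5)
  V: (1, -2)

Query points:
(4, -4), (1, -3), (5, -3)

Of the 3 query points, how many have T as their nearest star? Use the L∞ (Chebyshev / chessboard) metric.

2

(4, -4) — d to each: R:10, S:8, T:2, U:9, V:3 → nearest is T
(1, -3) — d to each: R:7, S:5, T:3, U:8, V:1 → nearest is V
(5, -3) — d to each: R:11, S:9, T:1, U:8, V:4 → nearest is T
2 of the 3 points have T as nearest.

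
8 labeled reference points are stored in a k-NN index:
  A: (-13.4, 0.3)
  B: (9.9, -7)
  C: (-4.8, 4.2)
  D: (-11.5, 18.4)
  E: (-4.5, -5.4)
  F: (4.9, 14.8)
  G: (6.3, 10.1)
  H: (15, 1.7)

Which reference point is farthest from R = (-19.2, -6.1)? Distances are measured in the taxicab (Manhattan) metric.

d(R,A) = |-19.2−(-13.4)| + |-6.1−0.3| = 5.8 + 6.4 = 12.2
d(R,B) = |-19.2−9.9| + |-6.1−(-7)| = 29.1 + 0.9 = 30
d(R,C) = |-19.2−(-4.8)| + |-6.1−4.2| = 14.4 + 10.3 = 24.7
d(R,D) = |-19.2−(-11.5)| + |-6.1−18.4| = 7.7 + 24.5 = 32.2
d(R,E) = |-19.2−(-4.5)| + |-6.1−(-5.4)| = 14.7 + 0.7 = 15.4
d(R,F) = |-19.2−4.9| + |-6.1−14.8| = 24.1 + 20.9 = 45
d(R,G) = |-19.2−6.3| + |-6.1−10.1| = 25.5 + 16.2 = 41.7
d(R,H) = |-19.2−15| + |-6.1−1.7| = 34.2 + 7.8 = 42
The largest is to F.

F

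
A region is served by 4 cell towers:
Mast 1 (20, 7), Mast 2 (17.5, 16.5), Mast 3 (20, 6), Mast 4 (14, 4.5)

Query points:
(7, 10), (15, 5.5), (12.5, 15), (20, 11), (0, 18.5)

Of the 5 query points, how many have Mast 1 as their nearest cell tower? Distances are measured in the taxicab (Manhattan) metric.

1

(7, 10) — d to each: Mast 1:16, Mast 2:17, Mast 3:17, Mast 4:12.5 → nearest is Mast 4
(15, 5.5) — d to each: Mast 1:6.5, Mast 2:13.5, Mast 3:5.5, Mast 4:2 → nearest is Mast 4
(12.5, 15) — d to each: Mast 1:15.5, Mast 2:6.5, Mast 3:16.5, Mast 4:12 → nearest is Mast 2
(20, 11) — d to each: Mast 1:4, Mast 2:8, Mast 3:5, Mast 4:12.5 → nearest is Mast 1
(0, 18.5) — d to each: Mast 1:31.5, Mast 2:19.5, Mast 3:32.5, Mast 4:28 → nearest is Mast 2
1 of the 5 points has Mast 1 as nearest.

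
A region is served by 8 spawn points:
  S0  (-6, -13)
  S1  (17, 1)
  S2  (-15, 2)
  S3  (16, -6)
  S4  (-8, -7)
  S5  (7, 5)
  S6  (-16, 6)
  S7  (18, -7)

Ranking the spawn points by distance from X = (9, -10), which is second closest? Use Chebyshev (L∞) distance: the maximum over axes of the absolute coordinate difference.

d(X,S0) = max(15, 3) = 15
d(X,S1) = max(8, 11) = 11
d(X,S2) = max(24, 12) = 24
d(X,S3) = max(7, 4) = 7
d(X,S4) = max(17, 3) = 17
d(X,S5) = max(2, 15) = 15
d(X,S6) = max(25, 16) = 25
d(X,S7) = max(9, 3) = 9
Sorted ascending: S3, S7, S1, … — the second-nearest is S7.

S7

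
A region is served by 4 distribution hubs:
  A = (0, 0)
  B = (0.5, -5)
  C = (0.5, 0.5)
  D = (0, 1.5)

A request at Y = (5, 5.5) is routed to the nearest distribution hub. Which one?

D

Compare squared distances (the ordering matches that of the actual distances):
|YA|² = (5−0)² + (5.5−0)² = 25 + 30.25 = 55.25
|YB|² = (5−0.5)² + (5.5−(-5))² = 20.25 + 110.25 = 130.5
|YC|² = (5−0.5)² + (5.5−0.5)² = 20.25 + 25 = 45.25
|YD|² = (5−0)² + (5.5−1.5)² = 25 + 16 = 41
Minimum is at D.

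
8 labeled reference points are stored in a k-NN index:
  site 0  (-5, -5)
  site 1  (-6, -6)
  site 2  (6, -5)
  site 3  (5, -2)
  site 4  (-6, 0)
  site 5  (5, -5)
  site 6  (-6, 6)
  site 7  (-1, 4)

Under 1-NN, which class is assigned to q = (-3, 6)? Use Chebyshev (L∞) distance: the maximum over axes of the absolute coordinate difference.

d(q, site 0) = max(2, 11) = 11
d(q, site 1) = max(3, 12) = 12
d(q, site 2) = max(9, 11) = 11
d(q, site 3) = max(8, 8) = 8
d(q, site 4) = max(3, 6) = 6
d(q, site 5) = max(8, 11) = 11
d(q, site 6) = max(3, 0) = 3
d(q, site 7) = max(2, 2) = 2
The smallest is to site 7, so q lies in the Voronoi region of site 7.

site 7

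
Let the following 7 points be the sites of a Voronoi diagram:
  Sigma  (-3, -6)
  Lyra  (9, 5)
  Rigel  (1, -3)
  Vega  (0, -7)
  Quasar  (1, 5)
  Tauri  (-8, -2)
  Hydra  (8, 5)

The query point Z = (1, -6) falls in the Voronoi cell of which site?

Compare squared distances (the ordering matches that of the actual distances):
d²(Z, Sigma) = 16 + 0 = 16
d²(Z, Lyra) = 64 + 121 = 185
d²(Z, Rigel) = 0 + 9 = 9
d²(Z, Vega) = 1 + 1 = 2
d²(Z, Quasar) = 0 + 121 = 121
d²(Z, Tauri) = 81 + 16 = 97
d²(Z, Hydra) = 49 + 121 = 170
The smallest is to Vega, so Z lies in the Voronoi region of Vega.

Vega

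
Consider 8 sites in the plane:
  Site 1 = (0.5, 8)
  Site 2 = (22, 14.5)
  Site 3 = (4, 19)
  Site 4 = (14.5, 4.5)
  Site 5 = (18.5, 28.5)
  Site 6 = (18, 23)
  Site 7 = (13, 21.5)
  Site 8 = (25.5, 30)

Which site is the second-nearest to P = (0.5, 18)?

Site 1

Since √ is increasing, it suffices to compare squared distances:
d²(P, Site 1) = (0.5−0.5)² + (18−8)² = 0 + 100 = 100
d²(P, Site 2) = (0.5−22)² + (18−14.5)² = 462.25 + 12.25 = 474.5
d²(P, Site 3) = (0.5−4)² + (18−19)² = 12.25 + 1 = 13.25
d²(P, Site 4) = (0.5−14.5)² + (18−4.5)² = 196 + 182.25 = 378.25
d²(P, Site 5) = (0.5−18.5)² + (18−28.5)² = 324 + 110.25 = 434.25
d²(P, Site 6) = (0.5−18)² + (18−23)² = 306.25 + 25 = 331.25
d²(P, Site 7) = (0.5−13)² + (18−21.5)² = 156.25 + 12.25 = 168.5
d²(P, Site 8) = (0.5−25.5)² + (18−30)² = 625 + 144 = 769
Sorted ascending: Site 3, Site 1, Site 7, … — the second-nearest is Site 1.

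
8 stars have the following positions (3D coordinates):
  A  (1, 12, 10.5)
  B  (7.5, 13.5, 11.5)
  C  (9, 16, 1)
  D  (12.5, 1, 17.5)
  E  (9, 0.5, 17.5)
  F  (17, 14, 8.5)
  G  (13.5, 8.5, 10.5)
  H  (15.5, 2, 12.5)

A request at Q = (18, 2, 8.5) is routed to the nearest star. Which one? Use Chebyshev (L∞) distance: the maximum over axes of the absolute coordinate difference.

d(Q,A) = max(17, 10, 2) = 17
d(Q,B) = max(10.5, 11.5, 3) = 11.5
d(Q,C) = max(9, 14, 7.5) = 14
d(Q,D) = max(5.5, 1, 9) = 9
d(Q,E) = max(9, 1.5, 9) = 9
d(Q,F) = max(1, 12, 0) = 12
d(Q,G) = max(4.5, 6.5, 2) = 6.5
d(Q,H) = max(2.5, 0, 4) = 4
H is nearest.

H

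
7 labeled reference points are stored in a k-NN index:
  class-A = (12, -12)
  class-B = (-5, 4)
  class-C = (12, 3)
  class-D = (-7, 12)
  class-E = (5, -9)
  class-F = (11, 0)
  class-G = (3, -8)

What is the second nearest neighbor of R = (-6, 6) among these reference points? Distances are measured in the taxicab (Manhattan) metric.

d(R, class-A) = |-6−12| + |6−(-12)| = 18 + 18 = 36
d(R, class-B) = |-6−(-5)| + |6−4| = 1 + 2 = 3
d(R, class-C) = |-6−12| + |6−3| = 18 + 3 = 21
d(R, class-D) = |-6−(-7)| + |6−12| = 1 + 6 = 7
d(R, class-E) = |-6−5| + |6−(-9)| = 11 + 15 = 26
d(R, class-F) = |-6−11| + |6−0| = 17 + 6 = 23
d(R, class-G) = |-6−3| + |6−(-8)| = 9 + 14 = 23
Sorted ascending: class-B, class-D, class-C, … — the second-nearest is class-D.

class-D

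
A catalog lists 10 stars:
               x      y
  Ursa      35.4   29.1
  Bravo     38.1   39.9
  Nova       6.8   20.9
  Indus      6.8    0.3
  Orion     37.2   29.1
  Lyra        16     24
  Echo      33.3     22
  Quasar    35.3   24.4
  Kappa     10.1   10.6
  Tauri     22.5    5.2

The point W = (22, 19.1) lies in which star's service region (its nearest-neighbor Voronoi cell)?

Since √ is increasing, it suffices to compare squared distances:
d²(W, Ursa) = 179.56 + 100 = 279.56
d²(W, Bravo) = 259.21 + 432.64 = 691.85
d²(W, Nova) = 231.04 + 3.24 = 234.28
d²(W, Indus) = 231.04 + 353.44 = 584.48
d²(W, Orion) = 231.04 + 100 = 331.04
d²(W, Lyra) = 36 + 24.01 = 60.01
d²(W, Echo) = 127.69 + 8.41 = 136.1
d²(W, Quasar) = 176.89 + 28.09 = 204.98
d²(W, Kappa) = 141.61 + 72.25 = 213.86
d²(W, Tauri) = 0.25 + 193.21 = 193.46
Minimum is at Lyra.

Lyra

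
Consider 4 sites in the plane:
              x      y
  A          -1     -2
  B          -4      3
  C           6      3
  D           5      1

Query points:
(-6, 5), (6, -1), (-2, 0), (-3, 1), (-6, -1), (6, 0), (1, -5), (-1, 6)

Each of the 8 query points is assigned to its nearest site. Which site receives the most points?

B

(-6, 5) — d² to each: A:74, B:8, C:148, D:137 → nearest is B
(6, -1) — d² to each: A:50, B:116, C:16, D:5 → nearest is D
(-2, 0) — d² to each: A:5, B:13, C:73, D:50 → nearest is A
(-3, 1) — d² to each: A:13, B:5, C:85, D:64 → nearest is B
(-6, -1) — d² to each: A:26, B:20, C:160, D:125 → nearest is B
(6, 0) — d² to each: A:53, B:109, C:9, D:2 → nearest is D
(1, -5) — d² to each: A:13, B:89, C:89, D:52 → nearest is A
(-1, 6) — d² to each: A:64, B:18, C:58, D:61 → nearest is B
Tally — A:2, B:4, D:2. B captures the most (4).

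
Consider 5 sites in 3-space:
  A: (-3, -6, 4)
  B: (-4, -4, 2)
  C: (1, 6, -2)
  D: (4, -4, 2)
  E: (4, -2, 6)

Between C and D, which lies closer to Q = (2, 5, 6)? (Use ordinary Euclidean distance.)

Compare squared distances:
|QC|² = (2−1)² + (5−6)² + (6−(-2))² = 1 + 1 + 64 = 66
|QD|² = (2−4)² + (5−(-4))² + (6−2)² = 4 + 81 + 16 = 101
66 < 101, so C is closer.

C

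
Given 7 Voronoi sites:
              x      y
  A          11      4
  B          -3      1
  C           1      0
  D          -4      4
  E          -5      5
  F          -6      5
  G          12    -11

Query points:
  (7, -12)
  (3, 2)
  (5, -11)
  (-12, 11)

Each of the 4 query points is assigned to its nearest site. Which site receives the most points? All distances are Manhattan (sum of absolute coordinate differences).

(7, -12) — d to each: A:20, B:23, C:18, D:27, E:29, F:30, G:6 → nearest is G
(3, 2) — d to each: A:10, B:7, C:4, D:9, E:11, F:12, G:22 → nearest is C
(5, -11) — d to each: A:21, B:20, C:15, D:24, E:26, F:27, G:7 → nearest is G
(-12, 11) — d to each: A:30, B:19, C:24, D:15, E:13, F:12, G:46 → nearest is F
Tally — C:1, F:1, G:2. G captures the most (2).

G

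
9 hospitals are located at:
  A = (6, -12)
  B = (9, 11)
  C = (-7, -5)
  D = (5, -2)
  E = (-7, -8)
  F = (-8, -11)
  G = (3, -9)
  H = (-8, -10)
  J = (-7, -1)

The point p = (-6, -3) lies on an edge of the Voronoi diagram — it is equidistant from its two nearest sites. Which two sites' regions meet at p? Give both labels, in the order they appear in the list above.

C and J

Squared distances from p to each site:
|pA|² = 144 + 81 = 225
|pB|² = 225 + 196 = 421
|pC|² = 1 + 4 = 5
|pD|² = 121 + 1 = 122
|pE|² = 1 + 25 = 26
|pF|² = 4 + 64 = 68
|pG|² = 81 + 36 = 117
|pH|² = 4 + 49 = 53
|pJ|² = 1 + 4 = 5
p is equidistant from C and J (both at squared distance 5), and every other site is strictly farther — so p lies on the C–J Voronoi edge.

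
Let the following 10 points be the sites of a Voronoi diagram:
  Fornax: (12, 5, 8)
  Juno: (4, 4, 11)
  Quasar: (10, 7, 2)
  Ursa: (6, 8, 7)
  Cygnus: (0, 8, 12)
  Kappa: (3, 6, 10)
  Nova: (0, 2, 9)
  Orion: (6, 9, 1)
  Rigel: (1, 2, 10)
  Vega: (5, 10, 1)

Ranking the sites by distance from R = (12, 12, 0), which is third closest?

Vega

Since √ is increasing, it suffices to compare squared distances:
d²(R, Fornax) = (12−12)² + (12−5)² + (0−8)² = 0 + 49 + 64 = 113
d²(R, Juno) = (12−4)² + (12−4)² + (0−11)² = 64 + 64 + 121 = 249
d²(R, Quasar) = (12−10)² + (12−7)² + (0−2)² = 4 + 25 + 4 = 33
d²(R, Ursa) = (12−6)² + (12−8)² + (0−7)² = 36 + 16 + 49 = 101
d²(R, Cygnus) = (12−0)² + (12−8)² + (0−12)² = 144 + 16 + 144 = 304
d²(R, Kappa) = (12−3)² + (12−6)² + (0−10)² = 81 + 36 + 100 = 217
d²(R, Nova) = (12−0)² + (12−2)² + (0−9)² = 144 + 100 + 81 = 325
d²(R, Orion) = (12−6)² + (12−9)² + (0−1)² = 36 + 9 + 1 = 46
d²(R, Rigel) = (12−1)² + (12−2)² + (0−10)² = 121 + 100 + 100 = 321
d²(R, Vega) = (12−5)² + (12−10)² + (0−1)² = 49 + 4 + 1 = 54
Sorted ascending: Quasar, Orion, Vega, Ursa, … — the third-nearest is Vega.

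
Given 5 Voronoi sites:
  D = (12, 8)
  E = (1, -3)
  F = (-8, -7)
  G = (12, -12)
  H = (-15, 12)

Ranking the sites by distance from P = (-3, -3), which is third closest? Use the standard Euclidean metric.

Compare squared distances (the ordering matches that of the actual distances):
|PD|² = (-3−12)² + (-3−8)² = 225 + 121 = 346
|PE|² = (-3−1)² + (-3−(-3))² = 16 + 0 = 16
|PF|² = (-3−(-8))² + (-3−(-7))² = 25 + 16 = 41
|PG|² = (-3−12)² + (-3−(-12))² = 225 + 81 = 306
|PH|² = (-3−(-15))² + (-3−12)² = 144 + 225 = 369
Sorted ascending: E, F, G, D, … — the third-nearest is G.

G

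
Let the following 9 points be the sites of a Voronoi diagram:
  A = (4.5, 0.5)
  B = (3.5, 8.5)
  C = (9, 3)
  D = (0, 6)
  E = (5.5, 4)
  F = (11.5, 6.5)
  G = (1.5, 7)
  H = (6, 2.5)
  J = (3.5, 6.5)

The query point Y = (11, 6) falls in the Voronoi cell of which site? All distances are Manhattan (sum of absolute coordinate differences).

F

d(Y,A) = |11−4.5| + |6−0.5| = 6.5 + 5.5 = 12
d(Y,B) = |11−3.5| + |6−8.5| = 7.5 + 2.5 = 10
d(Y,C) = |11−9| + |6−3| = 2 + 3 = 5
d(Y,D) = |11−0| + |6−6| = 11 + 0 = 11
d(Y,E) = |11−5.5| + |6−4| = 5.5 + 2 = 7.5
d(Y,F) = |11−11.5| + |6−6.5| = 0.5 + 0.5 = 1
d(Y,G) = |11−1.5| + |6−7| = 9.5 + 1 = 10.5
d(Y,H) = |11−6| + |6−2.5| = 5 + 3.5 = 8.5
d(Y,J) = |11−3.5| + |6−6.5| = 7.5 + 0.5 = 8
The smallest is to F, so Y lies in the Voronoi region of F.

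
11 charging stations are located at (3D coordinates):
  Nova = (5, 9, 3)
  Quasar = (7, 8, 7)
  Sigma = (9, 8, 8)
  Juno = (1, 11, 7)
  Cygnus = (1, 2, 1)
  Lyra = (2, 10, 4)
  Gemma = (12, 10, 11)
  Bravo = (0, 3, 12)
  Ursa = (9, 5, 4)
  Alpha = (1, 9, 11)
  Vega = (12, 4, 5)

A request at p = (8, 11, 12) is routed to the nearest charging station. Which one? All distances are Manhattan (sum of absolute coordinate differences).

d(p, Nova) = 3 + 2 + 9 = 14
d(p, Quasar) = 1 + 3 + 5 = 9
d(p, Sigma) = 1 + 3 + 4 = 8
d(p, Juno) = 7 + 0 + 5 = 12
d(p, Cygnus) = 7 + 9 + 11 = 27
d(p, Lyra) = 6 + 1 + 8 = 15
d(p, Gemma) = 4 + 1 + 1 = 6
d(p, Bravo) = 8 + 8 + 0 = 16
d(p, Ursa) = 1 + 6 + 8 = 15
d(p, Alpha) = 7 + 2 + 1 = 10
d(p, Vega) = 4 + 7 + 7 = 18
Minimum is at Gemma.

Gemma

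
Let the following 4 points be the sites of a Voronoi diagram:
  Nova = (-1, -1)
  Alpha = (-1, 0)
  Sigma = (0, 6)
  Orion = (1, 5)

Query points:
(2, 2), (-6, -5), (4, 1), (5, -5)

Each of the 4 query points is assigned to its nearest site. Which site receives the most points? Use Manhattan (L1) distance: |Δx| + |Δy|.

Nova

(2, 2) — d to each: Nova:6, Alpha:5, Sigma:6, Orion:4 → nearest is Orion
(-6, -5) — d to each: Nova:9, Alpha:10, Sigma:17, Orion:17 → nearest is Nova
(4, 1) — d to each: Nova:7, Alpha:6, Sigma:9, Orion:7 → nearest is Alpha
(5, -5) — d to each: Nova:10, Alpha:11, Sigma:16, Orion:14 → nearest is Nova
Tally — Nova:2, Alpha:1, Orion:1. Nova captures the most (2).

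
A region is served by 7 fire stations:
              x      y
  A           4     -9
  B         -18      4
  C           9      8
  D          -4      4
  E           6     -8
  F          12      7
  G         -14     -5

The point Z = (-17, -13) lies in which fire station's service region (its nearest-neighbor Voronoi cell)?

G

Squared Euclidean distances:
|ZA|² = (-17−4)² + (-13−(-9))² = 441 + 16 = 457
|ZB|² = (-17−(-18))² + (-13−4)² = 1 + 289 = 290
|ZC|² = (-17−9)² + (-13−8)² = 676 + 441 = 1117
|ZD|² = (-17−(-4))² + (-13−4)² = 169 + 289 = 458
|ZE|² = (-17−6)² + (-13−(-8))² = 529 + 25 = 554
|ZF|² = (-17−12)² + (-13−7)² = 841 + 400 = 1241
|ZG|² = (-17−(-14))² + (-13−(-5))² = 9 + 64 = 73
The smallest is to G, so Z lies in the Voronoi region of G.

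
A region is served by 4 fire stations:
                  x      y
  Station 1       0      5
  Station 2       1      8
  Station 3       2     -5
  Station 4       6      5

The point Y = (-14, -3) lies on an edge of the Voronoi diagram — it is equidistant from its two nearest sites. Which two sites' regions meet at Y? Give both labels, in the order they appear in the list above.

Station 1 and Station 3

Squared distances from Y to each site:
d²(Y, Station 1) = (-14−0)² + (-3−5)² = 196 + 64 = 260
d²(Y, Station 2) = (-14−1)² + (-3−8)² = 225 + 121 = 346
d²(Y, Station 3) = (-14−2)² + (-3−(-5))² = 256 + 4 = 260
d²(Y, Station 4) = (-14−6)² + (-3−5)² = 400 + 64 = 464
Y is equidistant from Station 1 and Station 3 (both at squared distance 260), and every other site is strictly farther — so Y lies on the Station 1–Station 3 Voronoi edge.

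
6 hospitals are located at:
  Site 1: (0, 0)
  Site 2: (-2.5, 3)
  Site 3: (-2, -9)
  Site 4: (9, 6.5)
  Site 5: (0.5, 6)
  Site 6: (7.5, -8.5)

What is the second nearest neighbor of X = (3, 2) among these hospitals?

Compare squared distances (the ordering matches that of the actual distances):
d²(X, Site 1) = (3−0)² + (2−0)² = 9 + 4 = 13
d²(X, Site 2) = (3−(-2.5))² + (2−3)² = 30.25 + 1 = 31.25
d²(X, Site 3) = (3−(-2))² + (2−(-9))² = 25 + 121 = 146
d²(X, Site 4) = (3−9)² + (2−6.5)² = 36 + 20.25 = 56.25
d²(X, Site 5) = (3−0.5)² + (2−6)² = 6.25 + 16 = 22.25
d²(X, Site 6) = (3−7.5)² + (2−(-8.5))² = 20.25 + 110.25 = 130.5
Sorted ascending: Site 1, Site 5, Site 2, … — the second-nearest is Site 5.

Site 5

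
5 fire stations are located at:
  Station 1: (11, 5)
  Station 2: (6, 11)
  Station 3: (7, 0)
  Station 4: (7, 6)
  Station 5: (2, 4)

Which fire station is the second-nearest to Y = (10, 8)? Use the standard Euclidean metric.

Since √ is increasing, it suffices to compare squared distances:
d²(Y, Station 1) = (10−11)² + (8−5)² = 1 + 9 = 10
d²(Y, Station 2) = (10−6)² + (8−11)² = 16 + 9 = 25
d²(Y, Station 3) = (10−7)² + (8−0)² = 9 + 64 = 73
d²(Y, Station 4) = (10−7)² + (8−6)² = 9 + 4 = 13
d²(Y, Station 5) = (10−2)² + (8−4)² = 64 + 16 = 80
Sorted ascending: Station 1, Station 4, Station 2, … — the second-nearest is Station 4.

Station 4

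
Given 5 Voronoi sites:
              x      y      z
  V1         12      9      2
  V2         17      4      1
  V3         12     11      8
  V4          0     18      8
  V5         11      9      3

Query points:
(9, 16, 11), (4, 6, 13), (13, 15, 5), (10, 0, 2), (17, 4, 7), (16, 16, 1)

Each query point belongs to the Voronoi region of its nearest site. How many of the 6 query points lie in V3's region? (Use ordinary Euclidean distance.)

(9, 16, 11) — d² to each: V1:139, V2:308, V3:43, V4:94, V5:117 → nearest is V3
(4, 6, 13) — d² to each: V1:194, V2:317, V3:114, V4:185, V5:158 → nearest is V3
(13, 15, 5) — d² to each: V1:46, V2:153, V3:26, V4:187, V5:44 → nearest is V3
(10, 0, 2) — d² to each: V1:85, V2:66, V3:161, V4:460, V5:83 → nearest is V2
(17, 4, 7) — d² to each: V1:75, V2:36, V3:75, V4:486, V5:77 → nearest is V2
(16, 16, 1) — d² to each: V1:66, V2:145, V3:90, V4:309, V5:78 → nearest is V1
3 of the 6 points have V3 as nearest.

3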